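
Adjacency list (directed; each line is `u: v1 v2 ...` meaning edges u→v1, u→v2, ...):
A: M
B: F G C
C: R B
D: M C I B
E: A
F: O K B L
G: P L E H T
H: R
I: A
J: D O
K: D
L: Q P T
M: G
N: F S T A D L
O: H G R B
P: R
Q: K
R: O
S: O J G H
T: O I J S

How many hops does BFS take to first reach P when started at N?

2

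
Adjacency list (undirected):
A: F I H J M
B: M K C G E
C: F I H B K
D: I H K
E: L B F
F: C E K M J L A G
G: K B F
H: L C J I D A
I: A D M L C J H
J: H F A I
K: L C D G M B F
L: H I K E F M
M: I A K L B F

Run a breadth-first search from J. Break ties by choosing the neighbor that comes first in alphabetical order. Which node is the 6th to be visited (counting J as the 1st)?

M

Visit J; enqueue A, F, H, I → queue [A, F, H, I]
Visit A; enqueue M → queue [F, H, I, M]
Visit F; enqueue C, E, G, K, L → queue [H, I, M, C, E, G, K, L]
Visit H; enqueue D → queue [I, M, C, E, G, K, L, D]
Visit I → queue [M, C, E, G, K, L, D]
Visit M; enqueue B → queue [C, E, G, K, L, D, B]
Visit C → queue [E, G, K, L, D, B]
Visit E → queue [G, K, L, D, B]
Visit G → queue [K, L, D, B]
Visit K → queue [L, D, B]
Visit L → queue [D, B]
Visit D → queue [B]
Visit B → queue []

Visit order: J, A, F, H, I, M, C, E, G, K, L, D, B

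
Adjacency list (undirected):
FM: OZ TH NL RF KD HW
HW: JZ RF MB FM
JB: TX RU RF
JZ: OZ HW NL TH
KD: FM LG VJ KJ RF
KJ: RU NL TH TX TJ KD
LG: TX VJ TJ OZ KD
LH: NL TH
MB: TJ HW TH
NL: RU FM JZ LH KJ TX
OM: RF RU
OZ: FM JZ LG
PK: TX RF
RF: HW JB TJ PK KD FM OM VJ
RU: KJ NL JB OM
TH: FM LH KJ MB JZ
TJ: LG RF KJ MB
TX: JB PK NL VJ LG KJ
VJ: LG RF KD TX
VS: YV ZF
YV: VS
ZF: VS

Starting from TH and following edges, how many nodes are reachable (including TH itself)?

19

BFS from TH visits: TH, FM, LH, KJ, MB, JZ, OZ, NL, RF, KD, HW, RU, TX, TJ, LG, JB, PK, OM, VJ
Reachable nodes: 19 of 22 total.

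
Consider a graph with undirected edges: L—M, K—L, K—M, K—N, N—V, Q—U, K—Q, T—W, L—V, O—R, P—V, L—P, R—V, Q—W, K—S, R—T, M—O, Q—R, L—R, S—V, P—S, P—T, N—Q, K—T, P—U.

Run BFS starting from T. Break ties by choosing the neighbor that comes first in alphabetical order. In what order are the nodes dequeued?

Visit T; enqueue K, P, R, W → queue [K, P, R, W]
Visit K; enqueue L, M, N, Q, S → queue [P, R, W, L, M, N, Q, S]
Visit P; enqueue U, V → queue [R, W, L, M, N, Q, S, U, V]
Visit R; enqueue O → queue [W, L, M, N, Q, S, U, V, O]
Visit W → queue [L, M, N, Q, S, U, V, O]
Visit L → queue [M, N, Q, S, U, V, O]
Visit M → queue [N, Q, S, U, V, O]
Visit N → queue [Q, S, U, V, O]
Visit Q → queue [S, U, V, O]
Visit S → queue [U, V, O]
Visit U → queue [V, O]
Visit V → queue [O]
Visit O → queue []

T -> K -> P -> R -> W -> L -> M -> N -> Q -> S -> U -> V -> O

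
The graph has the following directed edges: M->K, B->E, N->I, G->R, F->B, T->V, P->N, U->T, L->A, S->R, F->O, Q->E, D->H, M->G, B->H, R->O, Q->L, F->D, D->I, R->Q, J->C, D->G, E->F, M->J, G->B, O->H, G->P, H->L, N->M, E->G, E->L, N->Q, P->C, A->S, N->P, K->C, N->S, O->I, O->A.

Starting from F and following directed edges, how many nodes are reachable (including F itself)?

19

BFS from F visits: F, B, D, O, E, H, G, I, A, L, P, R, S, C, N, Q, M, J, K
Reachable nodes: 19 of 22 total.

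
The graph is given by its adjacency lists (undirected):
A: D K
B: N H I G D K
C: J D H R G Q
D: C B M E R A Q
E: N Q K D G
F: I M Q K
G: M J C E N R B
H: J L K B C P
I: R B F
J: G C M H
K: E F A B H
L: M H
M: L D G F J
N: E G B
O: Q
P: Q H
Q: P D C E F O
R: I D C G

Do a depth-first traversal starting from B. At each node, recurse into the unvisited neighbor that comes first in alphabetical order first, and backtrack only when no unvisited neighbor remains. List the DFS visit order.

B, D, A, K, E, G, C, H, J, M, F, I, R, Q, O, P, L, N

Visit B
B → D
D → A
A → K
K → E
E → G
G → C
C → H
H → J
J → M
M → F
F → I
I → R
F → Q
Q → O
Q → P
M → L
G → N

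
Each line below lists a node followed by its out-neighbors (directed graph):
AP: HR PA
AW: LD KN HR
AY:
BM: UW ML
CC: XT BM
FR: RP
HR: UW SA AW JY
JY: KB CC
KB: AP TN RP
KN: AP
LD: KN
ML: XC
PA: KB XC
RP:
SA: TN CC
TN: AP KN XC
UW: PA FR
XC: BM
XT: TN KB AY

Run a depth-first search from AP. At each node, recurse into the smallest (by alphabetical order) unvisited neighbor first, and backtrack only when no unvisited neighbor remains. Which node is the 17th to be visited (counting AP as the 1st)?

Visit AP
AP → HR
HR → AW
AW → KN
AW → LD
HR → JY
JY → CC
CC → BM
BM → ML
ML → XC
BM → UW
UW → FR
FR → RP
UW → PA
PA → KB
KB → TN
CC → XT
XT → AY
HR → SA

Visit order: AP, HR, AW, KN, LD, JY, CC, BM, ML, XC, UW, FR, RP, PA, KB, TN, XT, AY, SA

XT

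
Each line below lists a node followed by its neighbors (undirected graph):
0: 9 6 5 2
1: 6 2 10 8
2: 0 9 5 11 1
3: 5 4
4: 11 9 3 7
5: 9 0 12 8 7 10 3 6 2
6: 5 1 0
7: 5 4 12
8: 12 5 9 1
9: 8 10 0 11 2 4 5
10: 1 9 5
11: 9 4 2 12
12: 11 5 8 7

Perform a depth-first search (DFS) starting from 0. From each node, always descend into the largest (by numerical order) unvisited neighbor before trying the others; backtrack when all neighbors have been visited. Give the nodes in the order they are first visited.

Visit 0
0 → 9
9 → 11
11 → 12
12 → 8
8 → 5
5 → 10
10 → 1
1 → 6
1 → 2
5 → 7
7 → 4
4 → 3

0, 9, 11, 12, 8, 5, 10, 1, 6, 2, 7, 4, 3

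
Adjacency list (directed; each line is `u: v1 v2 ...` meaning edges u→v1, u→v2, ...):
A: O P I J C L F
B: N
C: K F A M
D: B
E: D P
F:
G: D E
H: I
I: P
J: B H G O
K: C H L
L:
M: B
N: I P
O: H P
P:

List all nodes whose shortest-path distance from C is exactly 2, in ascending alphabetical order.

Level 0: C
Level 1: A, F, K, M
Level 2: B, H, I, J, L, O, P
Level 3: G, N
Level 4: D, E

B, H, I, J, L, O, P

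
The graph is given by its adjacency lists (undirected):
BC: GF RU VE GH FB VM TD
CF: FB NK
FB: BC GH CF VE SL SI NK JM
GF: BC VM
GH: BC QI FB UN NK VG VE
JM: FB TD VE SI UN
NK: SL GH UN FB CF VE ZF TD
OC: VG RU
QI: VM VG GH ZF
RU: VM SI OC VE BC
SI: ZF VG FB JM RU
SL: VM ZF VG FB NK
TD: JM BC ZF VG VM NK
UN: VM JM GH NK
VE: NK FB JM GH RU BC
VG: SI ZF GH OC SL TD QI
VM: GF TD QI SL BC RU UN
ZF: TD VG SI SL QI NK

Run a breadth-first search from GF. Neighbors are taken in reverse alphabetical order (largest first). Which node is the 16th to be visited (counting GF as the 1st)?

SI

Visit GF; enqueue VM, BC → queue [VM, BC]
Visit VM; enqueue UN, TD, SL, RU, QI → queue [BC, UN, TD, SL, RU, QI]
Visit BC; enqueue VE, GH, FB → queue [UN, TD, SL, RU, QI, VE, GH, FB]
Visit UN; enqueue NK, JM → queue [TD, SL, RU, QI, VE, GH, FB, NK, JM]
Visit TD; enqueue ZF, VG → queue [SL, RU, QI, VE, GH, FB, NK, JM, ZF, VG]
Visit SL → queue [RU, QI, VE, GH, FB, NK, JM, ZF, VG]
Visit RU; enqueue SI, OC → queue [QI, VE, GH, FB, NK, JM, ZF, VG, SI, OC]
Visit QI → queue [VE, GH, FB, NK, JM, ZF, VG, SI, OC]
Visit VE → queue [GH, FB, NK, JM, ZF, VG, SI, OC]
Visit GH → queue [FB, NK, JM, ZF, VG, SI, OC]
Visit FB; enqueue CF → queue [NK, JM, ZF, VG, SI, OC, CF]
Visit NK → queue [JM, ZF, VG, SI, OC, CF]
Visit JM → queue [ZF, VG, SI, OC, CF]
Visit ZF → queue [VG, SI, OC, CF]
Visit VG → queue [SI, OC, CF]
Visit SI → queue [OC, CF]
Visit OC → queue [CF]
Visit CF → queue []

Visit order: GF, VM, BC, UN, TD, SL, RU, QI, VE, GH, FB, NK, JM, ZF, VG, SI, OC, CF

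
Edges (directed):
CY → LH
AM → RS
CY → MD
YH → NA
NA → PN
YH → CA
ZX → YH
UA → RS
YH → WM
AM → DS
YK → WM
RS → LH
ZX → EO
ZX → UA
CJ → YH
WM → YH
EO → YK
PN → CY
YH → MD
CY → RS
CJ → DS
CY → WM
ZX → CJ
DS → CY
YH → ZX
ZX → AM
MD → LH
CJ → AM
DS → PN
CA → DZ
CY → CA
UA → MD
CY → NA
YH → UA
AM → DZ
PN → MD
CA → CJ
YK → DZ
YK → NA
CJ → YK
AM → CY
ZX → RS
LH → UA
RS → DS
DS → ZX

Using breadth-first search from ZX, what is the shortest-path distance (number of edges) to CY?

Level 0: ZX
Level 1: AM, CJ, EO, RS, UA, YH
Level 2: CA, CY, DS, DZ, LH, MD, NA, WM, YK
Level 3: PN
CY first appears at level 2.

2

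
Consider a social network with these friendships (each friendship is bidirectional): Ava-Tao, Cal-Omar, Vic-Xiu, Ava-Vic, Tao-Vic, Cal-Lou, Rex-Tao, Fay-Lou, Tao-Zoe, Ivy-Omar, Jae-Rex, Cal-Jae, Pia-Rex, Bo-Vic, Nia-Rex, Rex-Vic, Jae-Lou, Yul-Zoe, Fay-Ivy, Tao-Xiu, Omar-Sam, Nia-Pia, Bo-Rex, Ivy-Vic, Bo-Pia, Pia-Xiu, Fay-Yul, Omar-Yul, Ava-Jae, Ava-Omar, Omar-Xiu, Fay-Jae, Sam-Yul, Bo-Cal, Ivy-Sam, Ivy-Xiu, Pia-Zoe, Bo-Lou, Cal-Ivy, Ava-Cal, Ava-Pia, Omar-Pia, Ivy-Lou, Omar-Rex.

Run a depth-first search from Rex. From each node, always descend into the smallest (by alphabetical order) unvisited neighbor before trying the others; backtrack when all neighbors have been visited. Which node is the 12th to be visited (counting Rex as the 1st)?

Xiu

Visit Rex
Rex → Bo
Bo → Cal
Cal → Ava
Ava → Jae
Jae → Fay
Fay → Ivy
Ivy → Lou
Ivy → Omar
Omar → Pia
Pia → Nia
Pia → Xiu
Xiu → Tao
Tao → Vic
Tao → Zoe
Zoe → Yul
Yul → Sam

Visit order: Rex, Bo, Cal, Ava, Jae, Fay, Ivy, Lou, Omar, Pia, Nia, Xiu, Tao, Vic, Zoe, Yul, Sam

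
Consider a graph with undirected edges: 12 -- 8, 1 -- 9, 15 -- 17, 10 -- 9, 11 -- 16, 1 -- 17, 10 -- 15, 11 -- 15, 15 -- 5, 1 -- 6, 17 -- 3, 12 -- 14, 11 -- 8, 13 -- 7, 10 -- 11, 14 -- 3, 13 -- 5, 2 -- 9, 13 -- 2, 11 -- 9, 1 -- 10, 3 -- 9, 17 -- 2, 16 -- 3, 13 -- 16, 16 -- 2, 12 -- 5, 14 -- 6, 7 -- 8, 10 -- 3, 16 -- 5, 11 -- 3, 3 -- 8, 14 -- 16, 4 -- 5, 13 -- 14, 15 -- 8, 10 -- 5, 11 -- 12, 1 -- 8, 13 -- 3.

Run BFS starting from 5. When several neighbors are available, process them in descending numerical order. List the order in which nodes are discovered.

Visit 5; enqueue 16, 15, 13, 12, 10, 4 → queue [16, 15, 13, 12, 10, 4]
Visit 16; enqueue 14, 11, 3, 2 → queue [15, 13, 12, 10, 4, 14, 11, 3, 2]
Visit 15; enqueue 17, 8 → queue [13, 12, 10, 4, 14, 11, 3, 2, 17, 8]
Visit 13; enqueue 7 → queue [12, 10, 4, 14, 11, 3, 2, 17, 8, 7]
Visit 12 → queue [10, 4, 14, 11, 3, 2, 17, 8, 7]
Visit 10; enqueue 9, 1 → queue [4, 14, 11, 3, 2, 17, 8, 7, 9, 1]
Visit 4 → queue [14, 11, 3, 2, 17, 8, 7, 9, 1]
Visit 14; enqueue 6 → queue [11, 3, 2, 17, 8, 7, 9, 1, 6]
Visit 11 → queue [3, 2, 17, 8, 7, 9, 1, 6]
Visit 3 → queue [2, 17, 8, 7, 9, 1, 6]
Visit 2 → queue [17, 8, 7, 9, 1, 6]
Visit 17 → queue [8, 7, 9, 1, 6]
Visit 8 → queue [7, 9, 1, 6]
Visit 7 → queue [9, 1, 6]
Visit 9 → queue [1, 6]
Visit 1 → queue [6]
Visit 6 → queue []

5, 16, 15, 13, 12, 10, 4, 14, 11, 3, 2, 17, 8, 7, 9, 1, 6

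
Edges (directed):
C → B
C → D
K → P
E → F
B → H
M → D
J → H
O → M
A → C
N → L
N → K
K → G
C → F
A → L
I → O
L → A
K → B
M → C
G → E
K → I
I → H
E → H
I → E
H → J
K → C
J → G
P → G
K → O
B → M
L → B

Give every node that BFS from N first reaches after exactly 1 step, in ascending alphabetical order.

K, L

Level 0: N
Level 1: K, L
Level 2: A, B, C, G, I, O, P
Level 3: D, E, F, H, M
Level 4: J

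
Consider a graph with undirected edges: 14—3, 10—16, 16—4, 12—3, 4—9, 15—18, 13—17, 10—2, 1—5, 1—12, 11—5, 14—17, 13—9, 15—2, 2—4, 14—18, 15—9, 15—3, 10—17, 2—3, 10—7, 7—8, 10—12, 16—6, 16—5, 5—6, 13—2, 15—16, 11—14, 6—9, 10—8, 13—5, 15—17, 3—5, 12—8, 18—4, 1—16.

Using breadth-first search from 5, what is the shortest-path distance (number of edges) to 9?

Level 0: 5
Level 1: 1, 3, 6, 11, 13, 16
Level 2: 2, 4, 9, 10, 12, 14, 15, 17
Level 3: 7, 8, 18
9 first appears at level 2.

2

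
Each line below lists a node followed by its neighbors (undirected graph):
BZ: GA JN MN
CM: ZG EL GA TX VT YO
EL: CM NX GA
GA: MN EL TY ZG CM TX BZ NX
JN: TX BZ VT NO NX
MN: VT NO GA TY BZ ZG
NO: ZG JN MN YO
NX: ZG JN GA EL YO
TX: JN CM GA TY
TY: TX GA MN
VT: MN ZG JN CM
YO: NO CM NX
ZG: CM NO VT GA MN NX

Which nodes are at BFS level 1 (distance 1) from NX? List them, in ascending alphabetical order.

Level 0: NX
Level 1: EL, GA, JN, YO, ZG
Level 2: BZ, CM, MN, NO, TX, TY, VT

EL, GA, JN, YO, ZG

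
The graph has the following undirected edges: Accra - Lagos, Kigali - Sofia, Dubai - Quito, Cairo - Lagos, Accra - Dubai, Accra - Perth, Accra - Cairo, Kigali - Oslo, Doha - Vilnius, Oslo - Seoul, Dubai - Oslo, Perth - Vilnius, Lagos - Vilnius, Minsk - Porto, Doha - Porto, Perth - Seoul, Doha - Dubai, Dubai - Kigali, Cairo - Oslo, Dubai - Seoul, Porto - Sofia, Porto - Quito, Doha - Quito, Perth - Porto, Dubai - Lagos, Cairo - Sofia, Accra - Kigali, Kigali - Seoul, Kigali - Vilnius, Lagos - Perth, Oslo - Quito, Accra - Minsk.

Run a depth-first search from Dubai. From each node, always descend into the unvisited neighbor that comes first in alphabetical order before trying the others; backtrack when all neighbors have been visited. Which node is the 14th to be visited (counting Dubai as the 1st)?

Minsk

Visit Dubai
Dubai → Accra
Accra → Cairo
Cairo → Lagos
Lagos → Perth
Perth → Porto
Porto → Doha
Doha → Quito
Quito → Oslo
Oslo → Kigali
Kigali → Seoul
Kigali → Sofia
Kigali → Vilnius
Porto → Minsk

Visit order: Dubai, Accra, Cairo, Lagos, Perth, Porto, Doha, Quito, Oslo, Kigali, Seoul, Sofia, Vilnius, Minsk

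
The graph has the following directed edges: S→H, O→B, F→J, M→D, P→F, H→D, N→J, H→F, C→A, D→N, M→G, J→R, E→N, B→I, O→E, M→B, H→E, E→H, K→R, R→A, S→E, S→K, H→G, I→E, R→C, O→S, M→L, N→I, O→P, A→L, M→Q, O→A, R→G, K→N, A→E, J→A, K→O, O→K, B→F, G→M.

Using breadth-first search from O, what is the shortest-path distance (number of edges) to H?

Level 0: O
Level 1: A, B, E, K, P, S
Level 2: F, H, I, L, N, R
Level 3: C, D, G, J
Level 4: M
Level 5: Q
H first appears at level 2.

2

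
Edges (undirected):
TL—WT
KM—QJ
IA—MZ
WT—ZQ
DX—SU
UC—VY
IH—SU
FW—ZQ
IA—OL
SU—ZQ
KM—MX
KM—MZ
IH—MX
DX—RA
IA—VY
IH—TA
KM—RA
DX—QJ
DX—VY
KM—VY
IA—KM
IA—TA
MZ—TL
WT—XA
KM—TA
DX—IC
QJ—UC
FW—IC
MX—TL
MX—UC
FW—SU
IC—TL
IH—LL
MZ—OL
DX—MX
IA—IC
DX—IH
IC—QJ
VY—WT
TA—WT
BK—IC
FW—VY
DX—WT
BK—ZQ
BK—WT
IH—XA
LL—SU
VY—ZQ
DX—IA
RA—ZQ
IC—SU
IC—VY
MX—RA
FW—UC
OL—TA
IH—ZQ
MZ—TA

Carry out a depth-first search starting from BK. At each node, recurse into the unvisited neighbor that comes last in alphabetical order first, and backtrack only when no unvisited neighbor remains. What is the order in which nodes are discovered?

Visit BK
BK → ZQ
ZQ → WT
WT → XA
XA → IH
IH → TA
TA → OL
OL → MZ
MZ → TL
TL → MX
MX → UC
UC → VY
VY → KM
KM → RA
RA → DX
DX → SU
SU → LL
SU → IC
IC → QJ
IC → IA
IC → FW

BK, ZQ, WT, XA, IH, TA, OL, MZ, TL, MX, UC, VY, KM, RA, DX, SU, LL, IC, QJ, IA, FW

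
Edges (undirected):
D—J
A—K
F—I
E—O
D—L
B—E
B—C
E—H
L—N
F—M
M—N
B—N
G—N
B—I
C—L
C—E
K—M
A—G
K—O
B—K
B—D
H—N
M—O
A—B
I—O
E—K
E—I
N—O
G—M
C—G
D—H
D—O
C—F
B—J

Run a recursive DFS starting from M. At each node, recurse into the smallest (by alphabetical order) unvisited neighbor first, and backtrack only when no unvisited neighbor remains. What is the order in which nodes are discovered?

Visit M
M → F
F → C
C → B
B → A
A → G
G → N
N → H
H → D
D → J
D → L
D → O
O → E
E → I
E → K

M → F → C → B → A → G → N → H → D → J → L → O → E → I → K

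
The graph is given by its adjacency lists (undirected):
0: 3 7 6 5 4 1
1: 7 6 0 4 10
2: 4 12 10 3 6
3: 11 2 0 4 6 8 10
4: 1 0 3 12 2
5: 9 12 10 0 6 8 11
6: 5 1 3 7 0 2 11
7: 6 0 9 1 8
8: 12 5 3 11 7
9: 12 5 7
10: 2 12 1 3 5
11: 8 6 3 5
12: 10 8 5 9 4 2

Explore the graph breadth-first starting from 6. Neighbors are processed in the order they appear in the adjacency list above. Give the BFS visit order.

Visit 6; enqueue 5, 1, 3, 7, 0, 2, 11 → queue [5, 1, 3, 7, 0, 2, 11]
Visit 5; enqueue 9, 12, 10, 8 → queue [1, 3, 7, 0, 2, 11, 9, 12, 10, 8]
Visit 1; enqueue 4 → queue [3, 7, 0, 2, 11, 9, 12, 10, 8, 4]
Visit 3 → queue [7, 0, 2, 11, 9, 12, 10, 8, 4]
Visit 7 → queue [0, 2, 11, 9, 12, 10, 8, 4]
Visit 0 → queue [2, 11, 9, 12, 10, 8, 4]
Visit 2 → queue [11, 9, 12, 10, 8, 4]
Visit 11 → queue [9, 12, 10, 8, 4]
Visit 9 → queue [12, 10, 8, 4]
Visit 12 → queue [10, 8, 4]
Visit 10 → queue [8, 4]
Visit 8 → queue [4]
Visit 4 → queue []

6, 5, 1, 3, 7, 0, 2, 11, 9, 12, 10, 8, 4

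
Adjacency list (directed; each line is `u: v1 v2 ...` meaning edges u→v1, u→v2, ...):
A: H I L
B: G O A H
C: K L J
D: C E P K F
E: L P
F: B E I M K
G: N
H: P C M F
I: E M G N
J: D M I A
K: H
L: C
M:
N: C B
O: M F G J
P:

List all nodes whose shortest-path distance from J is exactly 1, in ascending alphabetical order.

Level 0: J
Level 1: A, D, I, M
Level 2: C, E, F, G, H, K, L, N, P
Level 3: B
Level 4: O

A, D, I, M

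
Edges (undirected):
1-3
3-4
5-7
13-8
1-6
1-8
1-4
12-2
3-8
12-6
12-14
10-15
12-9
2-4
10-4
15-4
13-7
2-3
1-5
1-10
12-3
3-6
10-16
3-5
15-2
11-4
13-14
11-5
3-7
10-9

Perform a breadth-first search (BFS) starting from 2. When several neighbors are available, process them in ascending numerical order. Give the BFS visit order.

Visit 2; enqueue 3, 4, 12, 15 → queue [3, 4, 12, 15]
Visit 3; enqueue 1, 5, 6, 7, 8 → queue [4, 12, 15, 1, 5, 6, 7, 8]
Visit 4; enqueue 10, 11 → queue [12, 15, 1, 5, 6, 7, 8, 10, 11]
Visit 12; enqueue 9, 14 → queue [15, 1, 5, 6, 7, 8, 10, 11, 9, 14]
Visit 15 → queue [1, 5, 6, 7, 8, 10, 11, 9, 14]
Visit 1 → queue [5, 6, 7, 8, 10, 11, 9, 14]
Visit 5 → queue [6, 7, 8, 10, 11, 9, 14]
Visit 6 → queue [7, 8, 10, 11, 9, 14]
Visit 7; enqueue 13 → queue [8, 10, 11, 9, 14, 13]
Visit 8 → queue [10, 11, 9, 14, 13]
Visit 10; enqueue 16 → queue [11, 9, 14, 13, 16]
Visit 11 → queue [9, 14, 13, 16]
Visit 9 → queue [14, 13, 16]
Visit 14 → queue [13, 16]
Visit 13 → queue [16]
Visit 16 → queue []

2, 3, 4, 12, 15, 1, 5, 6, 7, 8, 10, 11, 9, 14, 13, 16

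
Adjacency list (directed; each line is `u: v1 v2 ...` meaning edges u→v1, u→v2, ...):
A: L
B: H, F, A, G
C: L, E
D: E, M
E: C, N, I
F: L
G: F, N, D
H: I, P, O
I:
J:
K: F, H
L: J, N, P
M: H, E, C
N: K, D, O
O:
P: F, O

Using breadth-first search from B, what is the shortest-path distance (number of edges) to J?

Level 0: B
Level 1: A, F, G, H
Level 2: D, I, L, N, O, P
Level 3: E, J, K, M
Level 4: C
J first appears at level 3.

3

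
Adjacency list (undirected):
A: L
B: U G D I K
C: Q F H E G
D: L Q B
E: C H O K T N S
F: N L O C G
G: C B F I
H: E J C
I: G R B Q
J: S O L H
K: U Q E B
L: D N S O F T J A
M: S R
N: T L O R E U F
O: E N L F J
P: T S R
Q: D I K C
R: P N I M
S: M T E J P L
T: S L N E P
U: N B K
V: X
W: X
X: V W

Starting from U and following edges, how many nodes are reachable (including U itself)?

21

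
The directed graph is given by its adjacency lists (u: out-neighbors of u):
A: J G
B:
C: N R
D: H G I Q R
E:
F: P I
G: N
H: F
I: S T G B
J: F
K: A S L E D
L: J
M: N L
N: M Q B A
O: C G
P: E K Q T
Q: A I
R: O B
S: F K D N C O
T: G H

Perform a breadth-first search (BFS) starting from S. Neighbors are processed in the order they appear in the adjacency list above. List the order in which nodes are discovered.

Visit S; enqueue F, K, D, N, C, O → queue [F, K, D, N, C, O]
Visit F; enqueue P, I → queue [K, D, N, C, O, P, I]
Visit K; enqueue A, L, E → queue [D, N, C, O, P, I, A, L, E]
Visit D; enqueue H, G, Q, R → queue [N, C, O, P, I, A, L, E, H, G, Q, R]
Visit N; enqueue M, B → queue [C, O, P, I, A, L, E, H, G, Q, R, M, B]
Visit C → queue [O, P, I, A, L, E, H, G, Q, R, M, B]
Visit O → queue [P, I, A, L, E, H, G, Q, R, M, B]
Visit P; enqueue T → queue [I, A, L, E, H, G, Q, R, M, B, T]
Visit I → queue [A, L, E, H, G, Q, R, M, B, T]
Visit A; enqueue J → queue [L, E, H, G, Q, R, M, B, T, J]
Visit L → queue [E, H, G, Q, R, M, B, T, J]
Visit E → queue [H, G, Q, R, M, B, T, J]
Visit H → queue [G, Q, R, M, B, T, J]
Visit G → queue [Q, R, M, B, T, J]
Visit Q → queue [R, M, B, T, J]
Visit R → queue [M, B, T, J]
Visit M → queue [B, T, J]
Visit B → queue [T, J]
Visit T → queue [J]
Visit J → queue []

S → F → K → D → N → C → O → P → I → A → L → E → H → G → Q → R → M → B → T → J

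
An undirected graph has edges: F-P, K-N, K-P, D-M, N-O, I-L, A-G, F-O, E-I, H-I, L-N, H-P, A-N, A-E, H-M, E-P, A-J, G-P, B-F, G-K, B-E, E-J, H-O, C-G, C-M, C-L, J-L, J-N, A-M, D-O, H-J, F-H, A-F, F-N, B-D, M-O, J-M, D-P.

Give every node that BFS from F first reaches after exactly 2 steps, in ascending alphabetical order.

Level 0: F
Level 1: A, B, H, N, O, P
Level 2: D, E, G, I, J, K, L, M
Level 3: C

D, E, G, I, J, K, L, M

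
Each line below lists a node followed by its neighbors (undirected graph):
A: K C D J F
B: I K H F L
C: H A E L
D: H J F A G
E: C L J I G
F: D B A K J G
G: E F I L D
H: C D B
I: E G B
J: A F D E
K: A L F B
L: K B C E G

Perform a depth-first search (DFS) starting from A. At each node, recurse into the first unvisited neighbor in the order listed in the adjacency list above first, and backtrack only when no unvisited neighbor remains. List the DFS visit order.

Visit A
A → K
K → L
L → B
B → I
I → E
E → C
C → H
H → D
D → J
J → F
F → G

A, K, L, B, I, E, C, H, D, J, F, G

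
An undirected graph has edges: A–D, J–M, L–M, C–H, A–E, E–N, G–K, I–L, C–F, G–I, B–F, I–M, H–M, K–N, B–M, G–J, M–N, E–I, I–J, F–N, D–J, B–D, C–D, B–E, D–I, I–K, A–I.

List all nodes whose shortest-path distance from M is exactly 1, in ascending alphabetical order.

B, H, I, J, L, N

Level 0: M
Level 1: B, H, I, J, L, N
Level 2: A, C, D, E, F, G, K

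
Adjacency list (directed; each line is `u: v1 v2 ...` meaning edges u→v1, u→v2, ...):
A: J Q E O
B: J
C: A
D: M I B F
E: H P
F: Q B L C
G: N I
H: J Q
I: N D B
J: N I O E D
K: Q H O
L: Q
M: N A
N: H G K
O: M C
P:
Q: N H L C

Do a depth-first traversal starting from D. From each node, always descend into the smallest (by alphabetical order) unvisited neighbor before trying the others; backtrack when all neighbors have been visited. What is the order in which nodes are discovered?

Visit D
D → B
B → J
J → E
E → H
H → Q
Q → C
C → A
A → O
O → M
M → N
N → G
G → I
N → K
Q → L
E → P
D → F

D, B, J, E, H, Q, C, A, O, M, N, G, I, K, L, P, F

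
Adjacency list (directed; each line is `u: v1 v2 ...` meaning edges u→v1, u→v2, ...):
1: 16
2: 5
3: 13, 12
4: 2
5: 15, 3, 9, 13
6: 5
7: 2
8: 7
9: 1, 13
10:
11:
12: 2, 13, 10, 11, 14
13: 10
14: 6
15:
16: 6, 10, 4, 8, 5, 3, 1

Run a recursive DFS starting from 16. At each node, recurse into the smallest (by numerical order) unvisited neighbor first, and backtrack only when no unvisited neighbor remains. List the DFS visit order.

Visit 16
16 → 1
16 → 3
3 → 12
12 → 2
2 → 5
5 → 9
9 → 13
13 → 10
5 → 15
12 → 11
12 → 14
14 → 6
16 → 4
16 → 8
8 → 7

16, 1, 3, 12, 2, 5, 9, 13, 10, 15, 11, 14, 6, 4, 8, 7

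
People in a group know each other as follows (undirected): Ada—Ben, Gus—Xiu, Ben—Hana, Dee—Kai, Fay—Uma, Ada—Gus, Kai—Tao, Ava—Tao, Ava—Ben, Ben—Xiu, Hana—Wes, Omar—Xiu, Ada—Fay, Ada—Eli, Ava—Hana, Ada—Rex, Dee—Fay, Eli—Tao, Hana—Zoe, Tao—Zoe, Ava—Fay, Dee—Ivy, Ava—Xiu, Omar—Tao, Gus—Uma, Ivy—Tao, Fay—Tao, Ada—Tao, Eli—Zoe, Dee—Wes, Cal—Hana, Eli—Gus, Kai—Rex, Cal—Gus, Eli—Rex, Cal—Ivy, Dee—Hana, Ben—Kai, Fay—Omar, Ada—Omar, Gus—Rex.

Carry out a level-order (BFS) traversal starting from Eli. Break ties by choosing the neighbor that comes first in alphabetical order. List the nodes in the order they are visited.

Visit Eli; enqueue Ada, Gus, Rex, Tao, Zoe → queue [Ada, Gus, Rex, Tao, Zoe]
Visit Ada; enqueue Ben, Fay, Omar → queue [Gus, Rex, Tao, Zoe, Ben, Fay, Omar]
Visit Gus; enqueue Cal, Uma, Xiu → queue [Rex, Tao, Zoe, Ben, Fay, Omar, Cal, Uma, Xiu]
Visit Rex; enqueue Kai → queue [Tao, Zoe, Ben, Fay, Omar, Cal, Uma, Xiu, Kai]
Visit Tao; enqueue Ava, Ivy → queue [Zoe, Ben, Fay, Omar, Cal, Uma, Xiu, Kai, Ava, Ivy]
Visit Zoe; enqueue Hana → queue [Ben, Fay, Omar, Cal, Uma, Xiu, Kai, Ava, Ivy, Hana]
Visit Ben → queue [Fay, Omar, Cal, Uma, Xiu, Kai, Ava, Ivy, Hana]
Visit Fay; enqueue Dee → queue [Omar, Cal, Uma, Xiu, Kai, Ava, Ivy, Hana, Dee]
Visit Omar → queue [Cal, Uma, Xiu, Kai, Ava, Ivy, Hana, Dee]
Visit Cal → queue [Uma, Xiu, Kai, Ava, Ivy, Hana, Dee]
Visit Uma → queue [Xiu, Kai, Ava, Ivy, Hana, Dee]
Visit Xiu → queue [Kai, Ava, Ivy, Hana, Dee]
Visit Kai → queue [Ava, Ivy, Hana, Dee]
Visit Ava → queue [Ivy, Hana, Dee]
Visit Ivy → queue [Hana, Dee]
Visit Hana; enqueue Wes → queue [Dee, Wes]
Visit Dee → queue [Wes]
Visit Wes → queue []

Eli Ada Gus Rex Tao Zoe Ben Fay Omar Cal Uma Xiu Kai Ava Ivy Hana Dee Wes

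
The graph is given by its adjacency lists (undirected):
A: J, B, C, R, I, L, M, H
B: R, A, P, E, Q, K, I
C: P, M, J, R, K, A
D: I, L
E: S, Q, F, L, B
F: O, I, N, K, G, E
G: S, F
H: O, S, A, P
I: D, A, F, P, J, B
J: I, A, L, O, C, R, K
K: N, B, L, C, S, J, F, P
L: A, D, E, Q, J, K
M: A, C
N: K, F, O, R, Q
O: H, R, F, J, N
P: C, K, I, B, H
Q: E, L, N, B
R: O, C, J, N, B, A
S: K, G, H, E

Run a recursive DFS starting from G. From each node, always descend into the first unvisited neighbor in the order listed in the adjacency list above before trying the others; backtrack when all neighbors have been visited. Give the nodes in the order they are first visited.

G → S → K → N → F → O → H → A → J → I → D → L → E → Q → B → R → C → P → M

Visit G
G → S
S → K
K → N
N → F
F → O
O → H
H → A
A → J
J → I
I → D
D → L
L → E
E → Q
Q → B
B → R
R → C
C → P
C → M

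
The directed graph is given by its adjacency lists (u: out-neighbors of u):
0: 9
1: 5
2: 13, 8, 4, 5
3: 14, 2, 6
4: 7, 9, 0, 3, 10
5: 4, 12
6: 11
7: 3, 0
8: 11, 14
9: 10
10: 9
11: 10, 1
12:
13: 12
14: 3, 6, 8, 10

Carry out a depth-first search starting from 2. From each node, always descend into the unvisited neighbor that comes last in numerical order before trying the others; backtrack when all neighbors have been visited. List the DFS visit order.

2 → 13 → 12 → 8 → 14 → 10 → 9 → 6 → 11 → 1 → 5 → 4 → 7 → 3 → 0

Visit 2
2 → 13
13 → 12
2 → 8
8 → 14
14 → 10
10 → 9
14 → 6
6 → 11
11 → 1
1 → 5
5 → 4
4 → 7
7 → 3
7 → 0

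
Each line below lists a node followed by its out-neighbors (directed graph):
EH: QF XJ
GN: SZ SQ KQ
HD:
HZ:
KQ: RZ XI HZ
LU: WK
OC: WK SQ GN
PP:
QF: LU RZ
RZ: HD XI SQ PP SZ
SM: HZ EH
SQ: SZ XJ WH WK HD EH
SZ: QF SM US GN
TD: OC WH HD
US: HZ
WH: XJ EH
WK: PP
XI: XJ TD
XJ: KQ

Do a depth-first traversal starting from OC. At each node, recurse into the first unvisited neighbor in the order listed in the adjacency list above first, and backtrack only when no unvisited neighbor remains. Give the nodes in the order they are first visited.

Visit OC
OC → WK
WK → PP
OC → SQ
SQ → SZ
SZ → QF
QF → LU
QF → RZ
RZ → HD
RZ → XI
XI → XJ
XJ → KQ
KQ → HZ
XI → TD
TD → WH
WH → EH
SZ → SM
SZ → US
SZ → GN

OC → WK → PP → SQ → SZ → QF → LU → RZ → HD → XI → XJ → KQ → HZ → TD → WH → EH → SM → US → GN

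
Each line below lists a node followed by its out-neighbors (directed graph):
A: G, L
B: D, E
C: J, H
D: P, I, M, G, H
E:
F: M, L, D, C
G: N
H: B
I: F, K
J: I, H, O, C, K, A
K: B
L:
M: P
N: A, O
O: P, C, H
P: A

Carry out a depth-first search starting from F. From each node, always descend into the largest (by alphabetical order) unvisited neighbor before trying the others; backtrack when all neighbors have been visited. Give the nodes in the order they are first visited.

F, M, P, A, L, G, N, O, H, B, E, D, I, K, C, J

Visit F
F → M
M → P
P → A
A → L
A → G
G → N
N → O
O → H
H → B
B → E
B → D
D → I
I → K
O → C
C → J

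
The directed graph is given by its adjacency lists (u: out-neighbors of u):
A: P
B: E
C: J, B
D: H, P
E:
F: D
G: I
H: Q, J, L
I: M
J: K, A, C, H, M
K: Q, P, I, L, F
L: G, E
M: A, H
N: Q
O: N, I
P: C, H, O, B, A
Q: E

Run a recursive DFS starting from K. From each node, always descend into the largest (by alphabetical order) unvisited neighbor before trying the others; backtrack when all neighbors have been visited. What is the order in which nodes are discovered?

K → Q → E → P → O → N → I → M → H → L → G → J → C → B → A → F → D

Visit K
K → Q
Q → E
K → P
P → O
O → N
O → I
I → M
M → H
H → L
L → G
H → J
J → C
C → B
J → A
K → F
F → D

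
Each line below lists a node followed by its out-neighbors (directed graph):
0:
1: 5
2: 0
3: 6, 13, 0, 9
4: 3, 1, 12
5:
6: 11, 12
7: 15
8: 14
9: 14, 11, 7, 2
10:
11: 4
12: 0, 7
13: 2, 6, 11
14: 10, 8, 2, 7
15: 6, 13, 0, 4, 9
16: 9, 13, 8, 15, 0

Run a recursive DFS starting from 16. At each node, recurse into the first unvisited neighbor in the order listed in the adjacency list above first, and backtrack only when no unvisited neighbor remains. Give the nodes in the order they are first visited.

16, 9, 14, 10, 8, 2, 0, 7, 15, 6, 11, 4, 3, 13, 1, 5, 12

Visit 16
16 → 9
9 → 14
14 → 10
14 → 8
14 → 2
2 → 0
14 → 7
7 → 15
15 → 6
6 → 11
11 → 4
4 → 3
3 → 13
4 → 1
1 → 5
4 → 12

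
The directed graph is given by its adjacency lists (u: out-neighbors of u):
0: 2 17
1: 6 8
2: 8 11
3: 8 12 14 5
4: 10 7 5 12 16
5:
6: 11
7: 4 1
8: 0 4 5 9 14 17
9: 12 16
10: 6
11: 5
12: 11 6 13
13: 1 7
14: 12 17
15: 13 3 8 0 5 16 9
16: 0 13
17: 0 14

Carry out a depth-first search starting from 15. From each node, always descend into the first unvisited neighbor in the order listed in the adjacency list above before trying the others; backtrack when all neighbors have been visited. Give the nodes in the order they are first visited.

15, 13, 1, 6, 11, 5, 8, 0, 2, 17, 14, 12, 4, 10, 7, 16, 9, 3

Visit 15
15 → 13
13 → 1
1 → 6
6 → 11
11 → 5
1 → 8
8 → 0
0 → 2
0 → 17
17 → 14
14 → 12
8 → 4
4 → 10
4 → 7
4 → 16
8 → 9
15 → 3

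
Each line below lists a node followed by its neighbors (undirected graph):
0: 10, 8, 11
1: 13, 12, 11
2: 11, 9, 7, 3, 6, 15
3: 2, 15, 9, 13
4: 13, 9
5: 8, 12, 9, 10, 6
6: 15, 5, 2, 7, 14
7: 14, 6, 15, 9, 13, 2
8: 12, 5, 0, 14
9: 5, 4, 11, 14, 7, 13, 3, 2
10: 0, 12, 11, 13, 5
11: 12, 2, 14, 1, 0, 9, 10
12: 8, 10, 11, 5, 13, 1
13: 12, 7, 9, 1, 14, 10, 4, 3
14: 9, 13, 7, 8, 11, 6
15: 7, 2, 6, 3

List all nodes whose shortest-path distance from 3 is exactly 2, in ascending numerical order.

Level 0: 3
Level 1: 2, 9, 13, 15
Level 2: 1, 4, 5, 6, 7, 10, 11, 12, 14
Level 3: 0, 8

1, 4, 5, 6, 7, 10, 11, 12, 14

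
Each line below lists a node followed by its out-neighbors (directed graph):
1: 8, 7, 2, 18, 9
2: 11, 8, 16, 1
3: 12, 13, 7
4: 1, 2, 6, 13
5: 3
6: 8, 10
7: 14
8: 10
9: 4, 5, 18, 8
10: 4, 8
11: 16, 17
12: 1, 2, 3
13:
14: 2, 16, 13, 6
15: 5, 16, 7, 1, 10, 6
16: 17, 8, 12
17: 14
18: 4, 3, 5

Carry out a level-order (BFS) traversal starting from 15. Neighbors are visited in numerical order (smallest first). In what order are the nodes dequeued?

15 → 1 → 5 → 6 → 7 → 10 → 16 → 2 → 8 → 9 → 18 → 3 → 14 → 4 → 12 → 17 → 11 → 13

Visit 15; enqueue 1, 5, 6, 7, 10, 16 → queue [1, 5, 6, 7, 10, 16]
Visit 1; enqueue 2, 8, 9, 18 → queue [5, 6, 7, 10, 16, 2, 8, 9, 18]
Visit 5; enqueue 3 → queue [6, 7, 10, 16, 2, 8, 9, 18, 3]
Visit 6 → queue [7, 10, 16, 2, 8, 9, 18, 3]
Visit 7; enqueue 14 → queue [10, 16, 2, 8, 9, 18, 3, 14]
Visit 10; enqueue 4 → queue [16, 2, 8, 9, 18, 3, 14, 4]
Visit 16; enqueue 12, 17 → queue [2, 8, 9, 18, 3, 14, 4, 12, 17]
Visit 2; enqueue 11 → queue [8, 9, 18, 3, 14, 4, 12, 17, 11]
Visit 8 → queue [9, 18, 3, 14, 4, 12, 17, 11]
Visit 9 → queue [18, 3, 14, 4, 12, 17, 11]
Visit 18 → queue [3, 14, 4, 12, 17, 11]
Visit 3; enqueue 13 → queue [14, 4, 12, 17, 11, 13]
Visit 14 → queue [4, 12, 17, 11, 13]
Visit 4 → queue [12, 17, 11, 13]
Visit 12 → queue [17, 11, 13]
Visit 17 → queue [11, 13]
Visit 11 → queue [13]
Visit 13 → queue []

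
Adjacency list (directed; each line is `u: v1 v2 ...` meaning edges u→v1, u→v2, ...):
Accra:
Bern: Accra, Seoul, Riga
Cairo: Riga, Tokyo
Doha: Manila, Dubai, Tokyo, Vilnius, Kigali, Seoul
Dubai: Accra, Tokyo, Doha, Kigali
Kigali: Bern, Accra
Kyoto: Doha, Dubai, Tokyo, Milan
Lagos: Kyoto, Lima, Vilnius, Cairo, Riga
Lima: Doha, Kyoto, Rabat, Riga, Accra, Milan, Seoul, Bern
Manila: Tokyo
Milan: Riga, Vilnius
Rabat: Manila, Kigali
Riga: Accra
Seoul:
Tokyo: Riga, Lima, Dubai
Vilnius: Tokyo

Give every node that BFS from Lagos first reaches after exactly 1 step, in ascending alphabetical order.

Cairo, Kyoto, Lima, Riga, Vilnius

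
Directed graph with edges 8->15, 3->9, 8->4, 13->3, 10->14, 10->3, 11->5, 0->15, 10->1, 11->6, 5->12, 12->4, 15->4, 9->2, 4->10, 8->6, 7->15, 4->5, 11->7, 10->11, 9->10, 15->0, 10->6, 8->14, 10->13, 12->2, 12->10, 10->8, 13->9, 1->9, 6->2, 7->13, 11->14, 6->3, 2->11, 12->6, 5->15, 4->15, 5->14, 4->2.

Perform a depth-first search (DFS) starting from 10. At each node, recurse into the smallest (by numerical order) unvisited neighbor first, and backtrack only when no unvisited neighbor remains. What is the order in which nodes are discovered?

10, 1, 9, 2, 11, 5, 12, 4, 15, 0, 6, 3, 14, 7, 13, 8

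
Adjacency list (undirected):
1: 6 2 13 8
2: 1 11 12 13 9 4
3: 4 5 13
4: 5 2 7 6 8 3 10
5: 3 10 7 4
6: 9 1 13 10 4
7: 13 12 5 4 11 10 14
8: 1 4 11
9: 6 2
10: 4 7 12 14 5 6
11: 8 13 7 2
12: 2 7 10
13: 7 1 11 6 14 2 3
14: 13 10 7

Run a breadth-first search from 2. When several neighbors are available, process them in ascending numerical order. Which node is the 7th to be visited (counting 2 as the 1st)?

Visit 2; enqueue 1, 4, 9, 11, 12, 13 → queue [1, 4, 9, 11, 12, 13]
Visit 1; enqueue 6, 8 → queue [4, 9, 11, 12, 13, 6, 8]
Visit 4; enqueue 3, 5, 7, 10 → queue [9, 11, 12, 13, 6, 8, 3, 5, 7, 10]
Visit 9 → queue [11, 12, 13, 6, 8, 3, 5, 7, 10]
Visit 11 → queue [12, 13, 6, 8, 3, 5, 7, 10]
Visit 12 → queue [13, 6, 8, 3, 5, 7, 10]
Visit 13; enqueue 14 → queue [6, 8, 3, 5, 7, 10, 14]
Visit 6 → queue [8, 3, 5, 7, 10, 14]
Visit 8 → queue [3, 5, 7, 10, 14]
Visit 3 → queue [5, 7, 10, 14]
Visit 5 → queue [7, 10, 14]
Visit 7 → queue [10, 14]
Visit 10 → queue [14]
Visit 14 → queue []

Visit order: 2, 1, 4, 9, 11, 12, 13, 6, 8, 3, 5, 7, 10, 14

13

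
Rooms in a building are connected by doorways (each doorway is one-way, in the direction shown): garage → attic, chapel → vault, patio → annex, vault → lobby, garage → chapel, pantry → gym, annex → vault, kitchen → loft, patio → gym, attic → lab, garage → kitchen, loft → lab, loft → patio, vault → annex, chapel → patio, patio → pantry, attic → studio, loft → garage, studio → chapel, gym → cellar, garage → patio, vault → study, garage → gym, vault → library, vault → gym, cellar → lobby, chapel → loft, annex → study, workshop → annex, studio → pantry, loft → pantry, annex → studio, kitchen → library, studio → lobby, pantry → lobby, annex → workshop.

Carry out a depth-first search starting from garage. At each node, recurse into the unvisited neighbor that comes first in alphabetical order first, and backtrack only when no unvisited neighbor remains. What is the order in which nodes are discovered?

garage → attic → lab → studio → chapel → loft → pantry → gym → cellar → lobby → patio → annex → study → vault → library → workshop → kitchen

Visit garage
garage → attic
attic → lab
attic → studio
studio → chapel
chapel → loft
loft → pantry
pantry → gym
gym → cellar
cellar → lobby
loft → patio
patio → annex
annex → study
annex → vault
vault → library
annex → workshop
garage → kitchen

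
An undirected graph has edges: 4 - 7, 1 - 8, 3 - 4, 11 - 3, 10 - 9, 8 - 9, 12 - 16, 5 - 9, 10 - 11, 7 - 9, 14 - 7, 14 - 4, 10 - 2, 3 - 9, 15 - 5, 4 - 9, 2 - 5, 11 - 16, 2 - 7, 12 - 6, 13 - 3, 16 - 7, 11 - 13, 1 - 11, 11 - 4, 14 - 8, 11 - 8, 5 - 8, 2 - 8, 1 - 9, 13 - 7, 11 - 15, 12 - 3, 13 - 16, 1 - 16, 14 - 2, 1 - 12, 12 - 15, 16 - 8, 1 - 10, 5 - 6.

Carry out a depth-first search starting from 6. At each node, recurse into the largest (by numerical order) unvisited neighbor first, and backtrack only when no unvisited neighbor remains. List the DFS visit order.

6 -> 12 -> 16 -> 13 -> 11 -> 15 -> 5 -> 9 -> 10 -> 2 -> 14 -> 8 -> 1 -> 7 -> 4 -> 3

Visit 6
6 → 12
12 → 16
16 → 13
13 → 11
11 → 15
15 → 5
5 → 9
9 → 10
10 → 2
2 → 14
14 → 8
8 → 1
14 → 7
7 → 4
4 → 3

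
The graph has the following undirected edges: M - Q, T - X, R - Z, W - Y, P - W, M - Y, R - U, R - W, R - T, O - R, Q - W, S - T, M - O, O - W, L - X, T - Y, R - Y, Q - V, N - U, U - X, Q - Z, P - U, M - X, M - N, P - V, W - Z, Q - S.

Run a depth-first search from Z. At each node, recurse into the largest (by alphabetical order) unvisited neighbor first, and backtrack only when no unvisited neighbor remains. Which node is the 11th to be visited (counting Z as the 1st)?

V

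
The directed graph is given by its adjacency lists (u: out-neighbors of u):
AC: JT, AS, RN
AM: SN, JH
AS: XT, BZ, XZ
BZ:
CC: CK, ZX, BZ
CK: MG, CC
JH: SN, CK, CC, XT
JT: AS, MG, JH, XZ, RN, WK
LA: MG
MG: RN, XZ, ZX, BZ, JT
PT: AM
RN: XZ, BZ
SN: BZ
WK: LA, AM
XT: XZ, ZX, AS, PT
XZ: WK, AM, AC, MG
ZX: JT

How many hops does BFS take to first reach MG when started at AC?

2

Level 0: AC
Level 1: AS, JT, RN
Level 2: BZ, JH, MG, WK, XT, XZ
Level 3: AM, CC, CK, LA, PT, SN, ZX
MG first appears at level 2.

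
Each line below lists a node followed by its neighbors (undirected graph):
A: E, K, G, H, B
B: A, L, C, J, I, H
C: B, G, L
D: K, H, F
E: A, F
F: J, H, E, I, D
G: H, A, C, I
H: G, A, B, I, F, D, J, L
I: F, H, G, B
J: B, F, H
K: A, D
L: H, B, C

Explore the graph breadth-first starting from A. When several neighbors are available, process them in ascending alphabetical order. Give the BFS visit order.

Visit A; enqueue B, E, G, H, K → queue [B, E, G, H, K]
Visit B; enqueue C, I, J, L → queue [E, G, H, K, C, I, J, L]
Visit E; enqueue F → queue [G, H, K, C, I, J, L, F]
Visit G → queue [H, K, C, I, J, L, F]
Visit H; enqueue D → queue [K, C, I, J, L, F, D]
Visit K → queue [C, I, J, L, F, D]
Visit C → queue [I, J, L, F, D]
Visit I → queue [J, L, F, D]
Visit J → queue [L, F, D]
Visit L → queue [F, D]
Visit F → queue [D]
Visit D → queue []

A, B, E, G, H, K, C, I, J, L, F, D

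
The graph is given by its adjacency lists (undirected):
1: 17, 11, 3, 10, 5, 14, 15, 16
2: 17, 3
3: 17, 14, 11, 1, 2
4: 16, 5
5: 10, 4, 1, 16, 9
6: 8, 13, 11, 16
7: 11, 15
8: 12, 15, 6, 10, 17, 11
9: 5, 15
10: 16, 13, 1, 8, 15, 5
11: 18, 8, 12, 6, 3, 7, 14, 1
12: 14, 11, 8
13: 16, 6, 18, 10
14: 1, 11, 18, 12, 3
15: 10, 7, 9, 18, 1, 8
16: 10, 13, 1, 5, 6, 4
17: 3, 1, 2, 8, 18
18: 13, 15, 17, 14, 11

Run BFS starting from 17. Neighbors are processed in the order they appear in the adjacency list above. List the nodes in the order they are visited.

Visit 17; enqueue 3, 1, 2, 8, 18 → queue [3, 1, 2, 8, 18]
Visit 3; enqueue 14, 11 → queue [1, 2, 8, 18, 14, 11]
Visit 1; enqueue 10, 5, 15, 16 → queue [2, 8, 18, 14, 11, 10, 5, 15, 16]
Visit 2 → queue [8, 18, 14, 11, 10, 5, 15, 16]
Visit 8; enqueue 12, 6 → queue [18, 14, 11, 10, 5, 15, 16, 12, 6]
Visit 18; enqueue 13 → queue [14, 11, 10, 5, 15, 16, 12, 6, 13]
Visit 14 → queue [11, 10, 5, 15, 16, 12, 6, 13]
Visit 11; enqueue 7 → queue [10, 5, 15, 16, 12, 6, 13, 7]
Visit 10 → queue [5, 15, 16, 12, 6, 13, 7]
Visit 5; enqueue 4, 9 → queue [15, 16, 12, 6, 13, 7, 4, 9]
Visit 15 → queue [16, 12, 6, 13, 7, 4, 9]
Visit 16 → queue [12, 6, 13, 7, 4, 9]
Visit 12 → queue [6, 13, 7, 4, 9]
Visit 6 → queue [13, 7, 4, 9]
Visit 13 → queue [7, 4, 9]
Visit 7 → queue [4, 9]
Visit 4 → queue [9]
Visit 9 → queue []

17 → 3 → 1 → 2 → 8 → 18 → 14 → 11 → 10 → 5 → 15 → 16 → 12 → 6 → 13 → 7 → 4 → 9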